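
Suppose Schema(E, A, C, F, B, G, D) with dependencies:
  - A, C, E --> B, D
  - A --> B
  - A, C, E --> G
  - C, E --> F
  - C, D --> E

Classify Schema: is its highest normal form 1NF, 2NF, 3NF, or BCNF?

1NF

Candidate keys: {A, C, D}, {A, C, E}. Prime attributes: {A, C, D, E}.
A --> B: {A}⁺ = {A, B}, which is not all of the attributes, so the left side is not a superkey — BCNF is violated.
A --> B determines the non-prime attribute {B} from a non-superkey — 3NF is violated.
{A} is a proper subset of the key {A, C, D}, and {A}⁺ contains the non-prime attribute {B} — a partial dependency, so 2NF is violated.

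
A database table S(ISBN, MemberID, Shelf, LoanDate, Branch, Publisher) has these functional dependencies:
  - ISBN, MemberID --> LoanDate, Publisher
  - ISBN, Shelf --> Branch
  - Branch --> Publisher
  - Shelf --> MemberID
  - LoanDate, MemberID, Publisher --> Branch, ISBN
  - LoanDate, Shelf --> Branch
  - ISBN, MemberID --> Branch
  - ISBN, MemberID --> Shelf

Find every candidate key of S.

{ISBN, MemberID}⁺ = {Branch, ISBN, LoanDate, MemberID, Publisher, Shelf} — all of the relation — so {ISBN, MemberID} is a candidate key.
{ISBN, Shelf}⁺ = {Branch, ISBN, LoanDate, MemberID, Publisher, Shelf} — all of the relation — so {ISBN, Shelf} is a candidate key.
{LoanDate, Shelf}⁺ = {Branch, ISBN, LoanDate, MemberID, Publisher, Shelf} — all of the relation — so {LoanDate, Shelf} is a candidate key.
{Branch, LoanDate, MemberID}⁺ = {Branch, ISBN, LoanDate, MemberID, Publisher, Shelf} — all of the relation — so {Branch, LoanDate, MemberID} is a candidate key.
{LoanDate, MemberID, Publisher}⁺ = {Branch, ISBN, LoanDate, MemberID, Publisher, Shelf} — all of the relation — so {LoanDate, MemberID, Publisher} is a candidate key.
No proper subset of any of these is a key, and no other minimal superkey exists.

{Branch, LoanDate, MemberID}, {ISBN, MemberID}, {ISBN, Shelf}, {LoanDate, MemberID, Publisher}, {LoanDate, Shelf}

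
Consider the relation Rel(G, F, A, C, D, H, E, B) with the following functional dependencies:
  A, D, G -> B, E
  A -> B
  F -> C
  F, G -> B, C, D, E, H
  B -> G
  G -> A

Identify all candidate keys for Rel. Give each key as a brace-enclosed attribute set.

Attributes never on any right-hand side: {F} — every candidate key must contain it.
{A, F}⁺ = {A, B, C, D, E, F, G, H} — all of the relation — so {A, F} is a candidate key.
{B, F}⁺ = {A, B, C, D, E, F, G, H} — all of the relation — so {B, F} is a candidate key.
{F, G}⁺ = {A, B, C, D, E, F, G, H} — all of the relation — so {F, G} is a candidate key.
No proper subset of any of these is a key, and no other minimal superkey exists.

{A, F}, {B, F}, {F, G}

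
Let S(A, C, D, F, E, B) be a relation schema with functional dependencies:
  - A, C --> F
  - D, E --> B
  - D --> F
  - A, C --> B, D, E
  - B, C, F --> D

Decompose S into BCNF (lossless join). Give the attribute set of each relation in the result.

Candidate key of the original relation: {A, C}.
{A, B, C, D, E, F}: {D, E} determines {B, D, E, F} here but is not a superkey — split on D, E --> B, F, giving {B, D, E, F} and {A, C, D, E}.
{B, D, E, F}: {D} determines {D, F} here but is not a superkey — split on D --> F, giving {D, F} and {B, D, E}.
{D, F} has no BCNF violation.
{B, D, E} has no BCNF violation.
{A, C, D, E} has no BCNF violation.

{A, C, D, E}; {B, D, E}; {D, F}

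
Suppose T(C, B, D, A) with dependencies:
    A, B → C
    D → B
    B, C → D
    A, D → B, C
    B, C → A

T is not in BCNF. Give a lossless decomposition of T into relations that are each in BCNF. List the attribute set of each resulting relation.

Candidate keys of the original relation: {A, B}, {A, D}, {B, C}, {C, D}.
In {A, B, C, D}, {D} is not a superkey ({D}⁺ restricted to this set is {B, D}), so split on D → B into {B, D} and {A, C, D}.
{B, D} is in BCNF.
{A, C, D} is in BCNF.

{A, C, D}; {B, D}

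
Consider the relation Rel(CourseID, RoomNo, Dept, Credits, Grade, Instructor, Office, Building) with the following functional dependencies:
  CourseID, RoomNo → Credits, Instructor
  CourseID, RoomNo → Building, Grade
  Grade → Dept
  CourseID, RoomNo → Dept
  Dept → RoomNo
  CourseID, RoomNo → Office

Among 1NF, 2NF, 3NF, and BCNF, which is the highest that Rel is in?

3NF

Candidate keys: {CourseID, Dept}, {CourseID, Grade}, {CourseID, RoomNo}. Prime attributes: {CourseID, Dept, Grade, RoomNo}.
For Grade → Dept we have {Grade}⁺ = {Dept, Grade, RoomNo}; {Grade} is not a superkey, so BCNF fails.
But every attribute on its right side ({Dept}) is prime, and the same holds for every other non-superkey FD, so 3NF still holds.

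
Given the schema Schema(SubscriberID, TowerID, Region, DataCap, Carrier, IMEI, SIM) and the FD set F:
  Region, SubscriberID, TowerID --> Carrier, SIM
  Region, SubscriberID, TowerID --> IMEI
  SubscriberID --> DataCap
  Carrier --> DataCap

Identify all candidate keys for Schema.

{Region, SubscriberID, TowerID}

Attributes never on any right-hand side: {Region, SubscriberID, TowerID} — every candidate key must contain all of them.
{Region, SubscriberID, TowerID} is a candidate key since {Region, SubscriberID, TowerID}⁺ = {Carrier, DataCap, IMEI, Region, SIM, SubscriberID, TowerID} covers every attribute.
No other minimal set has full closure, so this is the only candidate key.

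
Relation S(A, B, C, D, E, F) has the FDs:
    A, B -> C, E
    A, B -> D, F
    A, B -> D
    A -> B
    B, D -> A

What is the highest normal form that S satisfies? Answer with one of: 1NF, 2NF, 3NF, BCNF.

BCNF

Candidate keys: {A}, {B, D}. Prime attributes: {A, B, D}.
Each dependency's left side is a superkey — BCNF holds.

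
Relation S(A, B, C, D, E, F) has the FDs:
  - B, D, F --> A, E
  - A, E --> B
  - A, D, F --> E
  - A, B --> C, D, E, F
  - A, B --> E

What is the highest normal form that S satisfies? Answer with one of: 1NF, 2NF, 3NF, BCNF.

BCNF

Candidate keys: {A, B}, {A, D, F}, {A, E}, {B, D, F}. Prime attributes: {A, B, D, E, F}.
Each dependency's left side is a superkey — BCNF holds.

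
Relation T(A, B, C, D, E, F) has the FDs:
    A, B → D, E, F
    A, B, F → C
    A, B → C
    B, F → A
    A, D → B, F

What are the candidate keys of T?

{A, B}, {A, D}, {B, F}

Closure of {A, B} is {A, B, C, D, E, F}, the whole schema; {A, B} is a candidate key.
Closure of {A, D} is {A, B, C, D, E, F}, the whole schema; {A, D} is a candidate key.
Closure of {B, F} is {A, B, C, D, E, F}, the whole schema; {B, F} is a candidate key.
These are minimal and exhaustive — every other superkey contains one of them.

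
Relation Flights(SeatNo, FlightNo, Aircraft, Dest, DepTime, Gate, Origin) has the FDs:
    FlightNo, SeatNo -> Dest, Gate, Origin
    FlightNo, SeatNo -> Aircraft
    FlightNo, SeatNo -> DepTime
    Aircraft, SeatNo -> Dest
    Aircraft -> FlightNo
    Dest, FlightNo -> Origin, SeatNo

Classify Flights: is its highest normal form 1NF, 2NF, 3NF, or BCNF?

Candidate keys: {Aircraft, Dest}, {Aircraft, SeatNo}, {Dest, FlightNo}, {FlightNo, SeatNo}. Prime attributes: {Aircraft, Dest, FlightNo, SeatNo}.
Aircraft -> FlightNo: {Aircraft}⁺ = {Aircraft, FlightNo}, which is not all of the attributes, so the left side is not a superkey — BCNF is violated.
Its right-hand attributes {FlightNo} are all prime, as are those of every other non-superkey FD — the relation is in 3NF.

3NF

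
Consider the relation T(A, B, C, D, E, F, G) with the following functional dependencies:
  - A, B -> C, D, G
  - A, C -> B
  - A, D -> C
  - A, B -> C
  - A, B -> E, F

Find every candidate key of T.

No FD produces {A}, so it must be in every candidate key.
{A, B}⁺ = {A, B, C, D, E, F, G}, which is every attribute, so {A, B} is a candidate key.
{A, C}⁺ = {A, B, C, D, E, F, G}, which is every attribute, so {A, C} is a candidate key.
{A, D}⁺ = {A, B, C, D, E, F, G}, which is every attribute, so {A, D} is a candidate key.
These are minimal and exhaustive — every other superkey contains one of them.

{A, B}, {A, C}, {A, D}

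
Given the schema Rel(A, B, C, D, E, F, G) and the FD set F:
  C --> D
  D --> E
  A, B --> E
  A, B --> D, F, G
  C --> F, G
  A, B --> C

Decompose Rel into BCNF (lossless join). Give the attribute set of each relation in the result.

Candidate key of the original relation: {A, B}.
{A, B, C, D, E, F, G}: {C} determines {C, D, E, F, G} here but is not a superkey — split on C --> D, E, F, G, giving {C, D, E, F, G} and {A, B, C}.
{C, D, E, F, G}: {D} determines {D, E} here but is not a superkey — split on D --> E, giving {D, E} and {C, D, F, G}.
{D, E}: every determinant is a superkey — BCNF.
{C, D, F, G}: every determinant is a superkey — BCNF.
{A, B, C}: every determinant is a superkey — BCNF.

{A, B, C}; {C, D, F, G}; {D, E}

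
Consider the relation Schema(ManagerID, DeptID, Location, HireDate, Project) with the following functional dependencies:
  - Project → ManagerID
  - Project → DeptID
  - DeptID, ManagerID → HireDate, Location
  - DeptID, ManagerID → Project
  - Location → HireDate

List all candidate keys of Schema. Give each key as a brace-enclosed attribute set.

{Project}⁺ = {DeptID, HireDate, Location, ManagerID, Project}, which is every attribute, so {Project} is a candidate key.
{DeptID, ManagerID}⁺ = {DeptID, HireDate, Location, ManagerID, Project}, which is every attribute, so {DeptID, ManagerID} is a candidate key.
Any other superkey properly contains one of these, so there are no further candidate keys.

{DeptID, ManagerID}, {Project}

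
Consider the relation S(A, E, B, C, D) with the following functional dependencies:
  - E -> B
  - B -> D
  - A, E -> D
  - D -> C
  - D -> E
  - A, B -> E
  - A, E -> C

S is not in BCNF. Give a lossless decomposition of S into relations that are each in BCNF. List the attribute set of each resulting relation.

Candidate keys of the original relation: {A, B}, {A, D}, {A, E}.
In {A, B, C, D, E}, {E} is not a superkey ({E}⁺ restricted to this set is {B, C, D, E}), so split on E -> B, C, D into {B, C, D, E} and {A, E}.
{B, C, D, E} is in BCNF.
{A, E} is in BCNF.

{A, E}; {B, C, D, E}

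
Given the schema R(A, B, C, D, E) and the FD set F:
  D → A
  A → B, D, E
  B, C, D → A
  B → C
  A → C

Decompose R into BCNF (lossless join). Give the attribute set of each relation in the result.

{A, B, D, E}; {B, C}

Candidate keys of the original relation: {A}, {D}.
In {A, B, C, D, E}, {B} is not a superkey ({B}⁺ restricted to this set is {B, C}), so split on B → C into {B, C} and {A, B, D, E}.
{B, C} has no BCNF violation.
{A, B, D, E} has no BCNF violation.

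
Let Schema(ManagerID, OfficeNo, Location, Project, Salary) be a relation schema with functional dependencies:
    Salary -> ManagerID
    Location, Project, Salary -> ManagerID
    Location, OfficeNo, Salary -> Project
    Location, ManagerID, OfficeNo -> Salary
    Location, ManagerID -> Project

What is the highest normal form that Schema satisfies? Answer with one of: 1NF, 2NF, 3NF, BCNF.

1NF

Candidate keys: {Location, ManagerID, OfficeNo}, {Location, OfficeNo, Salary}. Prime attributes: {Location, ManagerID, OfficeNo, Salary}.
Salary -> ManagerID breaks BCNF: {Salary}⁺ = {ManagerID, Salary}, so {Salary} is not a superkey.
Location, ManagerID -> Project determines the non-prime attribute {Project} from a non-superkey — 3NF is violated.
Since {Location, ManagerID} ⊂ {Location, ManagerID, OfficeNo} and {Location, ManagerID}⁺ ⊇ {Project} with {Project} non-prime, there is a partial dependency; 2NF fails.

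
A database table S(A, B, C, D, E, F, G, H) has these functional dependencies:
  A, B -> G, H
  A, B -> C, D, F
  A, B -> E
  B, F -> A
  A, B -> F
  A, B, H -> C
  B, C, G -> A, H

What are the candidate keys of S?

{B} never appears on the right of any FD, so every key must include it.
{A, B} is a candidate key since {A, B}⁺ = {A, B, C, D, E, F, G, H} covers every attribute.
{B, F} is a candidate key since {B, F}⁺ = {A, B, C, D, E, F, G, H} covers every attribute.
{B, C, G} is a candidate key since {B, C, G}⁺ = {A, B, C, D, E, F, G, H} covers every attribute.
These are minimal and exhaustive — every other superkey contains one of them.

{A, B}, {B, C, G}, {B, F}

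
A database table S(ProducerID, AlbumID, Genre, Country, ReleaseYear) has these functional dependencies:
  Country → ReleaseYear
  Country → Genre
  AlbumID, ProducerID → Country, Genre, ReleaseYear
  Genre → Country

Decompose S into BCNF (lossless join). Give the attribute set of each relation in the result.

Candidate key of the original relation: {AlbumID, ProducerID}.
Within {AlbumID, Country, Genre, ProducerID, ReleaseYear}: {Country}⁺ ∩ {AlbumID, Country, Genre, ProducerID, ReleaseYear} = {Country, Genre, ReleaseYear}, not the whole set, so Country → Genre, ReleaseYear violates BCNF; decompose into {Country, Genre, ReleaseYear} and {AlbumID, Country, ProducerID}.
{Country, Genre, ReleaseYear} has no BCNF violation.
{AlbumID, Country, ProducerID} has no BCNF violation.

{AlbumID, Country, ProducerID}; {Country, Genre, ReleaseYear}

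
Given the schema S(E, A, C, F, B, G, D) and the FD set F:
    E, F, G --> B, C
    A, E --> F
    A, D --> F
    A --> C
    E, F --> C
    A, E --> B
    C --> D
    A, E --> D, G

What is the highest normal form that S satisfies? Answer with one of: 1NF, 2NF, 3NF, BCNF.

Candidate key: {A, E}. Prime attributes: {A, E}.
E, F, G --> B, C: {E, F, G}⁺ = {B, C, D, E, F, G}, which is not all of the attributes, so the left side is not a superkey — BCNF is violated.
E, F, G --> B, C has non-prime {B, C} on the right and a non-superkey on the left, so 3NF fails.
Since {A} ⊂ {A, E} and {A}⁺ ⊇ {C, D, F} with {C, D, F} non-prime, there is a partial dependency; 2NF fails.

1NF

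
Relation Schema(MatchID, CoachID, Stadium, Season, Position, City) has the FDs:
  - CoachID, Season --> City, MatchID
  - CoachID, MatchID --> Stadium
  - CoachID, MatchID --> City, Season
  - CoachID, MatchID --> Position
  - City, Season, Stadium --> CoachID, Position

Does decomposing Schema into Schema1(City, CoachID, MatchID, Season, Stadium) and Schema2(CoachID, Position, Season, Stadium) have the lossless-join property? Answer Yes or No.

Schema1 ∩ Schema2 = {CoachID, Season, Stadium}; its closure under F is {City, CoachID, MatchID, Position, Season, Stadium}.
This includes all of Schema1, so the common attributes are a superkey of Schema1 — the join is lossless.

Yes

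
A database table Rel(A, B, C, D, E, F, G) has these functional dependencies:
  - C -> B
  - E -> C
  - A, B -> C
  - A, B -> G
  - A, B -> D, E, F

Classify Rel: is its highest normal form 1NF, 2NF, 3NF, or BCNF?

3NF

Candidate keys: {A, B}, {A, C}, {A, E}. Prime attributes: {A, B, C, E}.
C -> B breaks BCNF: {C}⁺ = {B, C}, so {C} is not a superkey.
But every attribute on its right side ({B}) is prime, and the same holds for every other non-superkey FD, so 3NF still holds.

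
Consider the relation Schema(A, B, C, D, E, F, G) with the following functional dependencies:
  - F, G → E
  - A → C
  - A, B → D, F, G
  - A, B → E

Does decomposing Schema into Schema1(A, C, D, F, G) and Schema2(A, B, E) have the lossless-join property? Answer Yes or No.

No

Common attributes: {A}; their closure is {A, C}.
Schema1 ⊄ {A, C} and Schema2 ⊄ {A, C}, so the split is lossy.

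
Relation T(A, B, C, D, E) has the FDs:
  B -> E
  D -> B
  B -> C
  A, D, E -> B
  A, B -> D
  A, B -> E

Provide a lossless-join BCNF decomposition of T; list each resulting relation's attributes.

Candidate keys of the original relation: {A, B}, {A, D}.
In {A, B, C, D, E}, {B} is not a superkey ({B}⁺ restricted to this set is {B, C, E}), so split on B -> C, E into {B, C, E} and {A, B, D}.
{B, C, E} has no BCNF violation.
In {A, B, D}, {D} is not a superkey ({D}⁺ restricted to this set is {B, D}), so split on D -> B into {B, D} and {A, D}.
{B, D} has no BCNF violation.
{A, D} has no BCNF violation.

{A, D}; {B, C, E}; {B, D}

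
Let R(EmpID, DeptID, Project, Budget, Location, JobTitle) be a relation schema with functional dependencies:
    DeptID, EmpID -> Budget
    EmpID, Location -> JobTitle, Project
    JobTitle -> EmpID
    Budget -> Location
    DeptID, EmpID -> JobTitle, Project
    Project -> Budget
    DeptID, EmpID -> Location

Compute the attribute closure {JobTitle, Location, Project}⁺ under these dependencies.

{Budget, EmpID, JobTitle, Location, Project}

Start with {JobTitle, Location, Project}.
JobTitle -> EmpID applies; add {EmpID} → now {EmpID, JobTitle, Location, Project}.
Project -> Budget applies; add {Budget} → now {Budget, EmpID, JobTitle, Location, Project}.
No further FD applies.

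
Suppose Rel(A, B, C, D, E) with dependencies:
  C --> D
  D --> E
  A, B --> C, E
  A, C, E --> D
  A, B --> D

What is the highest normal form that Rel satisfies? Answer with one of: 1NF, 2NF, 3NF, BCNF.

Candidate key: {A, B}. Prime attributes: {A, B}.
C --> D breaks BCNF: {C}⁺ = {C, D, E}, so {C} is not a superkey.
Because {D} is non-prime and the left side of C --> D is not a superkey, the relation is not in 3NF.
Checking every proper subset of each key, none determines a non-prime attribute — 2NF is satisfied.

2NF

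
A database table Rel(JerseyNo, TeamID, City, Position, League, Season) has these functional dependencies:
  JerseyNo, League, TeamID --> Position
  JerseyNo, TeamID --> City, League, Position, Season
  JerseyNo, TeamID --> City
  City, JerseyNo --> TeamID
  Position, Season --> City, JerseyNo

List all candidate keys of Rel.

Closure of {City, JerseyNo} is {City, JerseyNo, League, Position, Season, TeamID}, the whole schema; {City, JerseyNo} is a candidate key.
Closure of {JerseyNo, TeamID} is {City, JerseyNo, League, Position, Season, TeamID}, the whole schema; {JerseyNo, TeamID} is a candidate key.
Closure of {Position, Season} is {City, JerseyNo, League, Position, Season, TeamID}, the whole schema; {Position, Season} is a candidate key.
Any other superkey properly contains one of these, so there are no further candidate keys.

{City, JerseyNo}, {JerseyNo, TeamID}, {Position, Season}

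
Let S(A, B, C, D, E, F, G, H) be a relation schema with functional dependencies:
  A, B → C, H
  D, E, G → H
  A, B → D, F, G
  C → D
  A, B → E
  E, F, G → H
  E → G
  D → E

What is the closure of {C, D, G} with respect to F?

{C, D, E, G, H}

Start with {C, D, G}.
D → E applies; add {E} → now {C, D, E, G}.
D, E, G → H applies; add {H} → now {C, D, E, G, H}.
No further FD applies.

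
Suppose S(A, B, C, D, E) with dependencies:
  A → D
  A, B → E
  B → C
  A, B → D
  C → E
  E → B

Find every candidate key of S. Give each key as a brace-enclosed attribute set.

{A, B}, {A, C}, {A, E}

{A} never appears on the right of any FD, so every key must include it.
Closure of {A, B} is {A, B, C, D, E}, the whole schema; {A, B} is a candidate key.
Closure of {A, C} is {A, B, C, D, E}, the whole schema; {A, C} is a candidate key.
Closure of {A, E} is {A, B, C, D, E}, the whole schema; {A, E} is a candidate key.
No proper subset of any of these is a key, and no other minimal superkey exists.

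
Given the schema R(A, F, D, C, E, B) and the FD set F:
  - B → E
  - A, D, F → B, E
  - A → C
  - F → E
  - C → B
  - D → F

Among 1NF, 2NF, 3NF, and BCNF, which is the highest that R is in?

Candidate key: {A, D}. Prime attributes: {A, D}.
B → E breaks BCNF: {B}⁺ = {B, E}, so {B} is not a superkey.
Because {E} is non-prime and the left side of B → E is not a superkey, the relation is not in 3NF.
Since {A} ⊂ {A, D} and {A}⁺ ⊇ {B, C, E} with {B, C, E} non-prime, there is a partial dependency; 2NF fails.

1NF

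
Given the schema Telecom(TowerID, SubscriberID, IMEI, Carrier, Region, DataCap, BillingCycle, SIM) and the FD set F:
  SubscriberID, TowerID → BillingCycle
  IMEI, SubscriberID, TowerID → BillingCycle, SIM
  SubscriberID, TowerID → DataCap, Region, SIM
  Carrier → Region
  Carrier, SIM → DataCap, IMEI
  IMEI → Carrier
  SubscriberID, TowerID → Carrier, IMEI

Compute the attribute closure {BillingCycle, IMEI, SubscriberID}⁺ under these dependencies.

{BillingCycle, Carrier, IMEI, Region, SubscriberID}

Start with {BillingCycle, IMEI, SubscriberID}.
IMEI → Carrier applies; add {Carrier} → now {BillingCycle, Carrier, IMEI, SubscriberID}.
Carrier → Region applies; add {Region} → now {BillingCycle, Carrier, IMEI, Region, SubscriberID}.
No further FD applies.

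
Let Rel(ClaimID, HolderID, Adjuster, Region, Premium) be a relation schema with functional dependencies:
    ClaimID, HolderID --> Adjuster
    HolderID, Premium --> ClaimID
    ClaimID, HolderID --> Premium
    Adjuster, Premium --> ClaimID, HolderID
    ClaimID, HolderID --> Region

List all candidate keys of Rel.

{Adjuster, Premium}⁺ = {Adjuster, ClaimID, HolderID, Premium, Region} — all of the relation — so {Adjuster, Premium} is a candidate key.
{ClaimID, HolderID}⁺ = {Adjuster, ClaimID, HolderID, Premium, Region} — all of the relation — so {ClaimID, HolderID} is a candidate key.
{HolderID, Premium}⁺ = {Adjuster, ClaimID, HolderID, Premium, Region} — all of the relation — so {HolderID, Premium} is a candidate key.
Any other superkey properly contains one of these, so there are no further candidate keys.

{Adjuster, Premium}, {ClaimID, HolderID}, {HolderID, Premium}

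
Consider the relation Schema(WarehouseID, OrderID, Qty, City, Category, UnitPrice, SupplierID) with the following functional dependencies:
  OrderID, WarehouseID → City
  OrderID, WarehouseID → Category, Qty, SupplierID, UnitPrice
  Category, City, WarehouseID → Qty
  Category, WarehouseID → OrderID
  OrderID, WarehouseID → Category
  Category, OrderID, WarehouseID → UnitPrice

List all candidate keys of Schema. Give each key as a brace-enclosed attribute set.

No FD produces {WarehouseID}, so it must be in every candidate key.
{Category, WarehouseID} is a candidate key since {Category, WarehouseID}⁺ = {Category, City, OrderID, Qty, SupplierID, UnitPrice, WarehouseID} covers every attribute.
{OrderID, WarehouseID} is a candidate key since {OrderID, WarehouseID}⁺ = {Category, City, OrderID, Qty, SupplierID, UnitPrice, WarehouseID} covers every attribute.
Any other superkey properly contains one of these, so there are no further candidate keys.

{Category, WarehouseID}, {OrderID, WarehouseID}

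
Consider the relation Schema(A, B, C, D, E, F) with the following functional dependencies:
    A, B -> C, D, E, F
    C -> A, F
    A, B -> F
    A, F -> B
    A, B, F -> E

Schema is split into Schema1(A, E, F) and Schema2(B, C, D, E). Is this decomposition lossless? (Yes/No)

No

The shared attributes are {E} and {E}⁺ = {E}.
The closure covers neither Schema1 nor Schema2 entirely; the join is not lossless.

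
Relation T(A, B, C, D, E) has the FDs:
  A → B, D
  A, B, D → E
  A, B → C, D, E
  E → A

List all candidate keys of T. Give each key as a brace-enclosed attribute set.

{A} is a candidate key since {A}⁺ = {A, B, C, D, E} covers every attribute.
{E} is a candidate key since {E}⁺ = {A, B, C, D, E} covers every attribute.
Any other superkey properly contains one of these, so there are no further candidate keys.

{A}, {E}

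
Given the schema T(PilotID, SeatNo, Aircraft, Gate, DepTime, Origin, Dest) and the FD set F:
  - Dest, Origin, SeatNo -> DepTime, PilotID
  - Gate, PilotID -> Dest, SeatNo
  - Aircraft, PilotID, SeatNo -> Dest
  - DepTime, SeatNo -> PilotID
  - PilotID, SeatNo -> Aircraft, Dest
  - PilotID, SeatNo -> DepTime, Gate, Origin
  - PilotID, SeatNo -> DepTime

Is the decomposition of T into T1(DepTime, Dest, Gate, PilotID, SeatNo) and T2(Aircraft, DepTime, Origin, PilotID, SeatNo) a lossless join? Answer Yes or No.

Common attributes: {DepTime, PilotID, SeatNo}; their closure is {Aircraft, DepTime, Dest, Gate, Origin, PilotID, SeatNo}.
Since T1 ⊆ {Aircraft, DepTime, Dest, Gate, Origin, PilotID, SeatNo}, the intersection is a superkey of T1; the decomposition is lossless.

Yes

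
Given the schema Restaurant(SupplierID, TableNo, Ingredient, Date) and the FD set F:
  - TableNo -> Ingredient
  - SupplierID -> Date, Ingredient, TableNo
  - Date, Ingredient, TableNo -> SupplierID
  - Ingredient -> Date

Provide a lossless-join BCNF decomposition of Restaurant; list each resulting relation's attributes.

Candidate keys of the original relation: {SupplierID}, {TableNo}.
Within {Date, Ingredient, SupplierID, TableNo}: {Ingredient}⁺ ∩ {Date, Ingredient, SupplierID, TableNo} = {Date, Ingredient}, not the whole set, so Ingredient -> Date violates BCNF; decompose into {Date, Ingredient} and {Ingredient, SupplierID, TableNo}.
{Date, Ingredient} is in BCNF.
{Ingredient, SupplierID, TableNo} is in BCNF.

{Date, Ingredient}; {Ingredient, SupplierID, TableNo}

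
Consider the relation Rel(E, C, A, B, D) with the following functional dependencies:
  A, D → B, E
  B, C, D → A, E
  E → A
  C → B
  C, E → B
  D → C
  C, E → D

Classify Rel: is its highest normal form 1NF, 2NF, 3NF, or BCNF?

1NF

Candidate keys: {C, E}, {D}. Prime attributes: {C, D, E}.
E → A breaks BCNF: {E}⁺ = {A, E}, so {E} is not a superkey.
E → A determines the non-prime attribute {A} from a non-superkey — 3NF is violated.
{C} is a proper subset of the key {C, E}, and {C}⁺ contains the non-prime attribute {B} — a partial dependency, so 2NF is violated.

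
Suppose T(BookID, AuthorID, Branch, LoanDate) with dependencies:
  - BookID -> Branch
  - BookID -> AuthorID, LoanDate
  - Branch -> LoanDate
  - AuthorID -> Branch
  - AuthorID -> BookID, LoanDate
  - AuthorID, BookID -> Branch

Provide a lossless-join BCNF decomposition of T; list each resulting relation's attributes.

{AuthorID, BookID, Branch}; {Branch, LoanDate}

Candidate keys of the original relation: {AuthorID}, {BookID}.
In {AuthorID, BookID, Branch, LoanDate}, {Branch} is not a superkey ({Branch}⁺ restricted to this set is {Branch, LoanDate}), so split on Branch -> LoanDate into {Branch, LoanDate} and {AuthorID, BookID, Branch}.
{Branch, LoanDate}: every determinant is a superkey — BCNF.
{AuthorID, BookID, Branch}: every determinant is a superkey — BCNF.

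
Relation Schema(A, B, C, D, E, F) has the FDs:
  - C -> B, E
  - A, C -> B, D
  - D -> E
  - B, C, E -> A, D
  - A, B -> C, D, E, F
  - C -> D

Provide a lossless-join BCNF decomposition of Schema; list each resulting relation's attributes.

{A, B, C, D, F}; {D, E}

Candidate keys of the original relation: {A, B}, {C}.
In {A, B, C, D, E, F}, {D} is not a superkey ({D}⁺ restricted to this set is {D, E}), so split on D -> E into {D, E} and {A, B, C, D, F}.
{D, E}: every determinant is a superkey — BCNF.
{A, B, C, D, F}: every determinant is a superkey — BCNF.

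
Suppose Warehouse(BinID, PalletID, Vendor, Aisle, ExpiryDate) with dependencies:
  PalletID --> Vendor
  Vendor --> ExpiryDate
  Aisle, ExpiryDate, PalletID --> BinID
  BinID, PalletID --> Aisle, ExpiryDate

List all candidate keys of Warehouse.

{Aisle, PalletID}, {BinID, PalletID}

Attributes never on any right-hand side: {PalletID} — every candidate key must contain it.
Closure of {Aisle, PalletID} is {Aisle, BinID, ExpiryDate, PalletID, Vendor}, the whole schema; {Aisle, PalletID} is a candidate key.
Closure of {BinID, PalletID} is {Aisle, BinID, ExpiryDate, PalletID, Vendor}, the whole schema; {BinID, PalletID} is a candidate key.
These are minimal and exhaustive — every other superkey contains one of them.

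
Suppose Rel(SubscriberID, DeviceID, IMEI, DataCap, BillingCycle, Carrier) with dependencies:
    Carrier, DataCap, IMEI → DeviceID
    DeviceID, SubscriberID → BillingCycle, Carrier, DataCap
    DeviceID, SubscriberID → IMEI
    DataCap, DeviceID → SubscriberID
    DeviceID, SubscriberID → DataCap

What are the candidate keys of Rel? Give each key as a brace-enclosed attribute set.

{Carrier, DataCap, IMEI}, {DataCap, DeviceID}, {DeviceID, SubscriberID}

Closure of {DataCap, DeviceID} is {BillingCycle, Carrier, DataCap, DeviceID, IMEI, SubscriberID}, the whole schema; {DataCap, DeviceID} is a candidate key.
Closure of {DeviceID, SubscriberID} is {BillingCycle, Carrier, DataCap, DeviceID, IMEI, SubscriberID}, the whole schema; {DeviceID, SubscriberID} is a candidate key.
Closure of {Carrier, DataCap, IMEI} is {BillingCycle, Carrier, DataCap, DeviceID, IMEI, SubscriberID}, the whole schema; {Carrier, DataCap, IMEI} is a candidate key.
These are minimal and exhaustive — every other superkey contains one of them.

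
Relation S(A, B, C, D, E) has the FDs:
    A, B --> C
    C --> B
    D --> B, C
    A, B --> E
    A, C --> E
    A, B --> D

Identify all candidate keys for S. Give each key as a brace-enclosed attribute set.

{A, B}, {A, C}, {A, D}

No FD produces {A}, so it must be in every candidate key.
Closure of {A, B} is {A, B, C, D, E}, the whole schema; {A, B} is a candidate key.
Closure of {A, C} is {A, B, C, D, E}, the whole schema; {A, C} is a candidate key.
Closure of {A, D} is {A, B, C, D, E}, the whole schema; {A, D} is a candidate key.
Any other superkey properly contains one of these, so there are no further candidate keys.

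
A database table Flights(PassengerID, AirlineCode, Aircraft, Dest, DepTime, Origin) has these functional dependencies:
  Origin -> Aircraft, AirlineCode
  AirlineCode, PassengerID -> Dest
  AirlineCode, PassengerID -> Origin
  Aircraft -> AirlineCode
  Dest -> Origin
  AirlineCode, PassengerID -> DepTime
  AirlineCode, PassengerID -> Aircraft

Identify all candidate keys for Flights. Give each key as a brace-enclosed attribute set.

{Aircraft, PassengerID}, {AirlineCode, PassengerID}, {Dest, PassengerID}, {Origin, PassengerID}

Attributes never on any right-hand side: {PassengerID} — every candidate key must contain it.
{Aircraft, PassengerID}⁺ = {Aircraft, AirlineCode, DepTime, Dest, Origin, PassengerID} — all of the relation — so {Aircraft, PassengerID} is a candidate key.
{AirlineCode, PassengerID}⁺ = {Aircraft, AirlineCode, DepTime, Dest, Origin, PassengerID} — all of the relation — so {AirlineCode, PassengerID} is a candidate key.
{Dest, PassengerID}⁺ = {Aircraft, AirlineCode, DepTime, Dest, Origin, PassengerID} — all of the relation — so {Dest, PassengerID} is a candidate key.
{Origin, PassengerID}⁺ = {Aircraft, AirlineCode, DepTime, Dest, Origin, PassengerID} — all of the relation — so {Origin, PassengerID} is a candidate key.
No proper subset of any of these is a key, and no other minimal superkey exists.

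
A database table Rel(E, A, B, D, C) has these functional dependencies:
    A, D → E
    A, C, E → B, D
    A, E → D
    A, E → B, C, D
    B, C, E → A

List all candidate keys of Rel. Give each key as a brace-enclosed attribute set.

{A, D}⁺ = {A, B, C, D, E} — all of the relation — so {A, D} is a candidate key.
{A, E}⁺ = {A, B, C, D, E} — all of the relation — so {A, E} is a candidate key.
{B, C, E}⁺ = {A, B, C, D, E} — all of the relation — so {B, C, E} is a candidate key.
These are minimal and exhaustive — every other superkey contains one of them.

{A, D}, {A, E}, {B, C, E}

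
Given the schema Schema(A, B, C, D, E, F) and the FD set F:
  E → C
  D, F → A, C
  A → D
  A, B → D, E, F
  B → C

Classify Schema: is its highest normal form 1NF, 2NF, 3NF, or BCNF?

Candidate keys: {A, B}, {B, D, F}. Prime attributes: {A, B, D, F}.
E → C breaks BCNF: {E}⁺ = {C, E}, so {E} is not a superkey.
Because {C} is non-prime and the left side of E → C is not a superkey, the relation is not in 3NF.
Since {B} ⊂ {A, B} and {B}⁺ ⊇ {C} with {C} non-prime, there is a partial dependency; 2NF fails.

1NF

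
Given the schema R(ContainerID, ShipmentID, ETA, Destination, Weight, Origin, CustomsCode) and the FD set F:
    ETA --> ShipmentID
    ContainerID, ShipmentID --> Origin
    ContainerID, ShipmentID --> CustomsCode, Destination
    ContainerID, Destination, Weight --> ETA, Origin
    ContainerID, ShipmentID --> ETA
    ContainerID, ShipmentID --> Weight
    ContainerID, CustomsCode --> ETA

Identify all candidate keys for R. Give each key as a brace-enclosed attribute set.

{ContainerID} never appears on the right of any FD, so every key must include it.
{ContainerID, CustomsCode}⁺ = {ContainerID, CustomsCode, Destination, ETA, Origin, ShipmentID, Weight}, which is every attribute, so {ContainerID, CustomsCode} is a candidate key.
{ContainerID, ETA}⁺ = {ContainerID, CustomsCode, Destination, ETA, Origin, ShipmentID, Weight}, which is every attribute, so {ContainerID, ETA} is a candidate key.
{ContainerID, ShipmentID}⁺ = {ContainerID, CustomsCode, Destination, ETA, Origin, ShipmentID, Weight}, which is every attribute, so {ContainerID, ShipmentID} is a candidate key.
{ContainerID, Destination, Weight}⁺ = {ContainerID, CustomsCode, Destination, ETA, Origin, ShipmentID, Weight}, which is every attribute, so {ContainerID, Destination, Weight} is a candidate key.
These are minimal and exhaustive — every other superkey contains one of them.

{ContainerID, CustomsCode}, {ContainerID, Destination, Weight}, {ContainerID, ETA}, {ContainerID, ShipmentID}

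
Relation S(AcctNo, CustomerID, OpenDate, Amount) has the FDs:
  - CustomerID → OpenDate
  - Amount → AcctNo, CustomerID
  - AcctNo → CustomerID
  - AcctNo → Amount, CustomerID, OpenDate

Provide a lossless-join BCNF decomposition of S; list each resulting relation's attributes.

{AcctNo, Amount, CustomerID}; {CustomerID, OpenDate}

Candidate keys of the original relation: {AcctNo}, {Amount}.
In {AcctNo, Amount, CustomerID, OpenDate}, {CustomerID} is not a superkey ({CustomerID}⁺ restricted to this set is {CustomerID, OpenDate}), so split on CustomerID → OpenDate into {CustomerID, OpenDate} and {AcctNo, Amount, CustomerID}.
{CustomerID, OpenDate} has no BCNF violation.
{AcctNo, Amount, CustomerID} has no BCNF violation.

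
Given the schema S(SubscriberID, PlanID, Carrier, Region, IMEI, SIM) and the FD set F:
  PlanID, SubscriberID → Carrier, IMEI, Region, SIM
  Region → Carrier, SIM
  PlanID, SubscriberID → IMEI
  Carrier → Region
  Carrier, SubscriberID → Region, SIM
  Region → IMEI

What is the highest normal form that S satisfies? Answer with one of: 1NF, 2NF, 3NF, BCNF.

Candidate key: {PlanID, SubscriberID}. Prime attributes: {PlanID, SubscriberID}.
Region → Carrier, SIM: {Region}⁺ = {Carrier, IMEI, Region, SIM}, which is not all of the attributes, so the left side is not a superkey — BCNF is violated.
Region → Carrier, SIM determines the non-prime attributes {Carrier, SIM} from a non-superkey — 3NF is violated.
No proper subset of a key has a non-prime attribute in its closure, so there is no partial dependency; 2NF holds.

2NF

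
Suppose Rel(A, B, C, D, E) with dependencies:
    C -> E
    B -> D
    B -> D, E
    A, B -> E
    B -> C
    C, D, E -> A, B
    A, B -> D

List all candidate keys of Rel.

{B}, {C, D}

Closure of {B} is {A, B, C, D, E}, the whole schema; {B} is a candidate key.
Closure of {C, D} is {A, B, C, D, E}, the whole schema; {C, D} is a candidate key.
No proper subset of any of these is a key, and no other minimal superkey exists.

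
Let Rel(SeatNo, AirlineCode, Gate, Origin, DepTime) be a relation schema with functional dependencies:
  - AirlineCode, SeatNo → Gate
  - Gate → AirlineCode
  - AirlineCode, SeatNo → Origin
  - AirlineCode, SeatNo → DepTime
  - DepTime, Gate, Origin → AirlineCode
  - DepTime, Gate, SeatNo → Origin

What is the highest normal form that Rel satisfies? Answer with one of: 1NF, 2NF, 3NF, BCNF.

3NF

Candidate keys: {AirlineCode, SeatNo}, {Gate, SeatNo}. Prime attributes: {AirlineCode, Gate, SeatNo}.
Gate → AirlineCode: {Gate}⁺ = {AirlineCode, Gate}, which is not all of the attributes, so the left side is not a superkey — BCNF is violated.
Since {AirlineCode} ⊆ prime attributes and every other non-superkey FD also has a prime right side, the schema is in 3NF.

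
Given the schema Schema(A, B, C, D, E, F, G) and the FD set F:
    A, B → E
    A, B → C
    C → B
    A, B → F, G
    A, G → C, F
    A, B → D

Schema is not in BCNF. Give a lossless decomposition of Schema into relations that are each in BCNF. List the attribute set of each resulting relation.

Candidate keys of the original relation: {A, B}, {A, C}, {A, G}.
In {A, B, C, D, E, F, G}, {C} is not a superkey ({C}⁺ restricted to this set is {B, C}), so split on C → B into {B, C} and {A, C, D, E, F, G}.
{B, C} is in BCNF.
{A, C, D, E, F, G} is in BCNF.

{A, C, D, E, F, G}; {B, C}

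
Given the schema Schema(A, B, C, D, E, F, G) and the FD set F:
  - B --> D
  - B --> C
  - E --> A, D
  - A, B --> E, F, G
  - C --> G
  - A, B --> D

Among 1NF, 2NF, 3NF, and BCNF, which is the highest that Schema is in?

1NF

Candidate keys: {A, B}, {B, E}. Prime attributes: {A, B, E}.
B --> D: {B}⁺ = {B, C, D, G}, which is not all of the attributes, so the left side is not a superkey — BCNF is violated.
B --> D has non-prime {D} on the right and a non-superkey on the left, so 3NF fails.
The proper key subset {B} of {A, B} determines non-prime {C, D, G}, so the relation is not even in 2NF.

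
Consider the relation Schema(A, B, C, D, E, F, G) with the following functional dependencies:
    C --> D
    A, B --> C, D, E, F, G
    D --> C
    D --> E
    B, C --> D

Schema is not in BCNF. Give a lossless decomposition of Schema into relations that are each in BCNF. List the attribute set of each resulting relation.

Candidate key of the original relation: {A, B}.
Within {A, B, C, D, E, F, G}: {C}⁺ ∩ {A, B, C, D, E, F, G} = {C, D, E}, not the whole set, so C --> D, E violates BCNF; decompose into {C, D, E} and {A, B, C, F, G}.
{C, D, E} is in BCNF.
{A, B, C, F, G} is in BCNF.

{A, B, C, F, G}; {C, D, E}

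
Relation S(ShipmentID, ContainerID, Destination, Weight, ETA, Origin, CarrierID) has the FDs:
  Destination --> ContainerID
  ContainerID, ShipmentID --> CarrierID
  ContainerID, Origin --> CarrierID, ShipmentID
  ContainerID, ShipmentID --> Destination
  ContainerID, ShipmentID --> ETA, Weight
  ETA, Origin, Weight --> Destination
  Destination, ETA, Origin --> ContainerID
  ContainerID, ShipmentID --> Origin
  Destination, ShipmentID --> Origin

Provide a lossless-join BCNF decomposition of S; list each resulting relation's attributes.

Candidate keys of the original relation: {ContainerID, Origin}, {ContainerID, ShipmentID}, {Destination, Origin}, {Destination, ShipmentID}, {ETA, Origin, Weight}.
{CarrierID, ContainerID, Destination, ETA, Origin, ShipmentID, Weight}: {Destination} determines {ContainerID, Destination} here but is not a superkey — split on Destination --> ContainerID, giving {ContainerID, Destination} and {CarrierID, Destination, ETA, Origin, ShipmentID, Weight}.
{ContainerID, Destination} is in BCNF.
{CarrierID, Destination, ETA, Origin, ShipmentID, Weight} is in BCNF.

{CarrierID, Destination, ETA, Origin, ShipmentID, Weight}; {ContainerID, Destination}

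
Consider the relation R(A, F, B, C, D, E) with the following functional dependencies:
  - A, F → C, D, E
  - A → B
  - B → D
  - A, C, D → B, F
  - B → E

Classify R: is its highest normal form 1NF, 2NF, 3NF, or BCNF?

Candidate keys: {A, C}, {A, F}. Prime attributes: {A, C, F}.
A → B breaks BCNF: {A}⁺ = {A, B, D, E}, so {A} is not a superkey.
A → B determines the non-prime attribute {B} from a non-superkey — 3NF is violated.
{A} is a proper subset of the key {A, C}, and {A}⁺ contains the non-prime attributes {B, D, E} — a partial dependency, so 2NF is violated.

1NF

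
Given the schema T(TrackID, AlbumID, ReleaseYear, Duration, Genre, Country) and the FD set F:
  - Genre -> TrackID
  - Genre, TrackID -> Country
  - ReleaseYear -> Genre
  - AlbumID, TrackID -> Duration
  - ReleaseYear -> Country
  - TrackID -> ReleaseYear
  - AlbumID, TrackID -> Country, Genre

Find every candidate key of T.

Attributes never on any right-hand side: {AlbumID} — every candidate key must contain it.
Closure of {AlbumID, Genre} is {AlbumID, Country, Duration, Genre, ReleaseYear, TrackID}, the whole schema; {AlbumID, Genre} is a candidate key.
Closure of {AlbumID, ReleaseYear} is {AlbumID, Country, Duration, Genre, ReleaseYear, TrackID}, the whole schema; {AlbumID, ReleaseYear} is a candidate key.
Closure of {AlbumID, TrackID} is {AlbumID, Country, Duration, Genre, ReleaseYear, TrackID}, the whole schema; {AlbumID, TrackID} is a candidate key.
Any other superkey properly contains one of these, so there are no further candidate keys.

{AlbumID, Genre}, {AlbumID, ReleaseYear}, {AlbumID, TrackID}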